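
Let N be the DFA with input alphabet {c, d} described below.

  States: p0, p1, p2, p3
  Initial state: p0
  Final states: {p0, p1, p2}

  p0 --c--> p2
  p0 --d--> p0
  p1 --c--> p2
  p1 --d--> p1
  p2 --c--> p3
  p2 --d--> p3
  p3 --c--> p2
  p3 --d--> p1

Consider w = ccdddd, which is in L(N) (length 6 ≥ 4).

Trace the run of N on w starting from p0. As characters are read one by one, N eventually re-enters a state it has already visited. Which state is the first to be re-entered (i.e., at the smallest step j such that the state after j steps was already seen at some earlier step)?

Run of N on w = c c d d d d:
  step 0: p0  (start)
  step 1: p2  (read c: p0→p2)
  step 2: p3  (read c: p2→p3)
  step 3: p1  (read d: p3→p1)
  step 4: p1  (read d: p1→p1)   ← first repeat (p1 seen earlier)
  step 5: p1  (read d: p1→p1)
  step 6: p1  (read d: p1→p1)

The earliest repeat is at step j = 4: N is in p1, which it already visited at step i = 3.
The DFA has 4 states, so the proof of the pumping lemma guarantees a repeated state among the first 4+1 visited; the segment between the two visits is the pumpable y.

p1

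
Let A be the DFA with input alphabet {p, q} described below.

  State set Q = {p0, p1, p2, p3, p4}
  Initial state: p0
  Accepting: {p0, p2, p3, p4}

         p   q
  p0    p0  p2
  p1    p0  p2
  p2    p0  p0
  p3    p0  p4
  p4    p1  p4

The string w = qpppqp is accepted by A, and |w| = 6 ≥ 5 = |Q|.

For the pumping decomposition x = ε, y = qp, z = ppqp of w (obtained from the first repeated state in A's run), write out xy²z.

xy^2z = ε·qp·qp·ppqp = qpqpppqp.
Reading y = qp takes A from p0 back to p0, so after x·y·y the machine is still in p0, and z then leads to the accepting state p0. Hence qpqpppqp ∈ L(A).

qpqpppqp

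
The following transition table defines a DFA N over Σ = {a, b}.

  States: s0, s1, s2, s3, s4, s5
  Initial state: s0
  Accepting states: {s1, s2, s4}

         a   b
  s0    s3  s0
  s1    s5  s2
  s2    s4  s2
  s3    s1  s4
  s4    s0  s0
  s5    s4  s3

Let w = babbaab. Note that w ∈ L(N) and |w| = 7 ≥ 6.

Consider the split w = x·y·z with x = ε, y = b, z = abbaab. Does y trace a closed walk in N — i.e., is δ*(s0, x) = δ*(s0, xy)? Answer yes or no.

yes

State sequence: s0 -b-> s0

After x (step 0): s0. After xy (step 1): s0.
They match, so y = b drives N around a cycle from s0 back to itself; pumping y any number of times keeps N in s0 before reading z, and xyⁱz ∈ L(N) for every i ≥ 0.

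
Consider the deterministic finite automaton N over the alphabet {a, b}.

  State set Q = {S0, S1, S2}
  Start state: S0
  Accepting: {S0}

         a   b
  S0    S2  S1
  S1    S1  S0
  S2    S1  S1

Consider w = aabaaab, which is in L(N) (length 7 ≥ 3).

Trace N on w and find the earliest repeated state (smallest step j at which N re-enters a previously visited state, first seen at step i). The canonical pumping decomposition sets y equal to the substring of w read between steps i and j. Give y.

State sequence: S0 -a-> S2 -a-> S1 -b-> S0 -a-> S2 -a-> S1 -a-> S1 -b-> S0
First repeat at step 3: S0 was already visited.

So i = 0, j = 3, giving x = w[0:0] = ε, y = w[0:3] = aab, z = w[3:7] = aaab.
Check: |xy| = 3 ≤ 3 and |y| = 3 ≥ 1. Reading y takes N from S0 back to S0, so every xyⁱz is accepted.
Since N has 3 states, any run of length ≥ 3 visits 3+1 states, so by pigeonhole some state repeats within the first 3 steps — that repeat gives the pumpable loop.

aab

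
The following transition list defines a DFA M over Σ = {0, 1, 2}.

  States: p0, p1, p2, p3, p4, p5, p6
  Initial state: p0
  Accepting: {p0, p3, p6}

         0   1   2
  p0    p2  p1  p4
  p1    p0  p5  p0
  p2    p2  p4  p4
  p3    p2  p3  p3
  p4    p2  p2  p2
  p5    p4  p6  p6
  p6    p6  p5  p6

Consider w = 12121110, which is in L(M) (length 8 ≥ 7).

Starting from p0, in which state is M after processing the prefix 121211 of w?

State sequence: p0 -1-> p1 -2-> p0 -1-> p1 -2-> p0 -1-> p1 -1-> p5

After reading 6 characters, M is in state p5.

p5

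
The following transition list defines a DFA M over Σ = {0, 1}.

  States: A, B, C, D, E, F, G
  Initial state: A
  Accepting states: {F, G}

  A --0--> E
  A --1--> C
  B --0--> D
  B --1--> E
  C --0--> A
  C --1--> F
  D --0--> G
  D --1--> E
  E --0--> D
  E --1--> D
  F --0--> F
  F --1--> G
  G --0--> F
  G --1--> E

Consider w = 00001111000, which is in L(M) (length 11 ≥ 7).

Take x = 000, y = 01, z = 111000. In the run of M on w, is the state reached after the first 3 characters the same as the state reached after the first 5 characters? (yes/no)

State sequence: A -0-> E -0-> D -0-> G -0-> F -1-> G

After x (step 3): G. After xy (step 5): G.
They match, so y = 01 drives M around a cycle from G back to itself; pumping y any number of times keeps M in G before reading z, and xyⁱz ∈ L(M) for every i ≥ 0.

yes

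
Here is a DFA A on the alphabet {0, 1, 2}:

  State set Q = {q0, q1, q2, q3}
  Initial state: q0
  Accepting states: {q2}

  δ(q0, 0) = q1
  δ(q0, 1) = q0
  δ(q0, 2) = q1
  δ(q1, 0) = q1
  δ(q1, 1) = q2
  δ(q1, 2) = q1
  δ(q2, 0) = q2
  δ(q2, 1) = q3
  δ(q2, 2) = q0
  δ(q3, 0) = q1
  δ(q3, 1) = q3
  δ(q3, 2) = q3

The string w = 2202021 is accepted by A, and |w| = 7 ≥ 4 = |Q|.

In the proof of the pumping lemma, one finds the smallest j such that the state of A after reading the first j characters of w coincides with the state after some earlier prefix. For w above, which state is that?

Run of A on w = 2 2 0 2 0 2 1:
  step 0: q0  (start)
  step 1: q1  (read 2: q0→q1)
  step 2: q1  (read 2: q1→q1)   ← first repeat (q1 seen earlier)
  step 3: q1  (read 0: q1→q1)
  step 4: q1  (read 2: q1→q1)
  step 5: q1  (read 0: q1→q1)
  step 6: q1  (read 2: q1→q1)
  step 7: q2  (read 1: q1→q2)

The earliest repeat is at step j = 2: A is in q1, which it already visited at step i = 1.
The DFA has 4 states, so the proof of the pumping lemma guarantees a repeated state among the first 4+1 visited; the segment between the two visits is the pumpable y.

q1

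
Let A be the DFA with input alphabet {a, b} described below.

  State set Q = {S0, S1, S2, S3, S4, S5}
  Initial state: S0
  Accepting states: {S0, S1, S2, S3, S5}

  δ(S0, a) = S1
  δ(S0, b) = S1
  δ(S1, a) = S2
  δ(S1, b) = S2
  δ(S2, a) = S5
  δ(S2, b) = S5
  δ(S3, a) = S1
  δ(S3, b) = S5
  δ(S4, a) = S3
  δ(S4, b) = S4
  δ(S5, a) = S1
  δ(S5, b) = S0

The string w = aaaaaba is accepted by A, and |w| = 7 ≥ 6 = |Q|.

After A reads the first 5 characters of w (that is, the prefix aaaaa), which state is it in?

State sequence: S0 -a-> S1 -a-> S2 -a-> S5 -a-> S1 -a-> S2

After reading 5 characters, A is in state S2.

S2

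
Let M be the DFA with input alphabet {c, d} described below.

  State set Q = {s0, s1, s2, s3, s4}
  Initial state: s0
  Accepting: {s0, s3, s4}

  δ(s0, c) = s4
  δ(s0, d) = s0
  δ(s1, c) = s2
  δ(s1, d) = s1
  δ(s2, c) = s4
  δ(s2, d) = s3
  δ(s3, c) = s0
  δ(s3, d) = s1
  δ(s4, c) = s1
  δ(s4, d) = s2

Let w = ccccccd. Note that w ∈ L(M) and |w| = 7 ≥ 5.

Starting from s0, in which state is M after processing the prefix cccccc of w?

Run of M on the first 6 characters of w = c c c c c c:
  step 0: s0  (start)
  step 1: s4  (read c: s0→s4)
  step 2: s1  (read c: s4→s1)
  step 3: s2  (read c: s1→s2)
  step 4: s4  (read c: s2→s4)
  step 5: s1  (read c: s4→s1)
  step 6: s2  (read c: s1→s2)

After reading 6 characters, M is in state s2.

s2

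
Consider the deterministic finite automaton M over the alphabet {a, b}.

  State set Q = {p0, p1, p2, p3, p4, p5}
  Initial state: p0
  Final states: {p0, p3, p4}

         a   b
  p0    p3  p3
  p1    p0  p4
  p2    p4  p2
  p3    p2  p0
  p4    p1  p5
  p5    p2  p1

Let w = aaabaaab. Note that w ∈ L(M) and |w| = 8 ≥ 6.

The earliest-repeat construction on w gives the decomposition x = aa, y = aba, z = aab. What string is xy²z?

xy^2z = aa·aba·aba·aab = aaabaabaaab.
Reading y = aba takes M from p2 back to p2, so after x·y·y the machine is still in p2, and z then leads to the accepting state p4. Hence aaabaabaaab ∈ L(M).

aaabaabaaab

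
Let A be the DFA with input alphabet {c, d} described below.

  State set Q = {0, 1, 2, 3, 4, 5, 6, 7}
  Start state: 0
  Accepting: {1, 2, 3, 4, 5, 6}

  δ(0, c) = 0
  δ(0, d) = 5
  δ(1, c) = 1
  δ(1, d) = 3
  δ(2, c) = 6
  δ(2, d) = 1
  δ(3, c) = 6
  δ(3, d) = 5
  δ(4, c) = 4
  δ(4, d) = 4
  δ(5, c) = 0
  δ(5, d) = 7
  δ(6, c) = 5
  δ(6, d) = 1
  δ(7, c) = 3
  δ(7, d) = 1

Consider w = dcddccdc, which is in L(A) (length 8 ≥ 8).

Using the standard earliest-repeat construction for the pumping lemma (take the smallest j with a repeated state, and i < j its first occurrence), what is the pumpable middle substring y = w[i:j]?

State sequence: 0 -d-> 5 -c-> 0 -d-> 5 -d-> 7 -c-> 3 -c-> 6 -d-> 1 -c-> 1
First repeat at step 2: 0 was already visited.

So i = 0, j = 2, giving x = w[0:0] = ε, y = w[0:2] = dc, z = w[2:8] = ddccdc.
Check: |xy| = 2 ≤ 8 and |y| = 2 ≥ 1. Reading y takes A from 0 back to 0, so every xyⁱz is accepted.
The DFA has 8 states, so the proof of the pumping lemma guarantees a repeated state among the first 8+1 visited; the segment between the two visits is the pumpable y.

dc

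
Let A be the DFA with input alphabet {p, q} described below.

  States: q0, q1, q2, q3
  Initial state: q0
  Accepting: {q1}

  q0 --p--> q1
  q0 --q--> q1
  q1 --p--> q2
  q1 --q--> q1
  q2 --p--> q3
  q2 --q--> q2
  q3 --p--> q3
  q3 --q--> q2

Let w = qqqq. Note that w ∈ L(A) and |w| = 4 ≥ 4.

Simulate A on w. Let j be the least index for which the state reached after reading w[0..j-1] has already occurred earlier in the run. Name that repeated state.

q1

Run of A on w = q q q q:
  step 0: q0  (start)
  step 1: q1  (read q: q0→q1)
  step 2: q1  (read q: q1→q1)   ← first repeat (q1 seen earlier)
  step 3: q1  (read q: q1→q1)
  step 4: q1  (read q: q1→q1)

The earliest repeat is at step j = 2: A is in q1, which it already visited at step i = 1.
With |Q| = 4, pigeonhole forces a state repeat no later than step 4; the substring read between the first and second visits to that state can be pumped.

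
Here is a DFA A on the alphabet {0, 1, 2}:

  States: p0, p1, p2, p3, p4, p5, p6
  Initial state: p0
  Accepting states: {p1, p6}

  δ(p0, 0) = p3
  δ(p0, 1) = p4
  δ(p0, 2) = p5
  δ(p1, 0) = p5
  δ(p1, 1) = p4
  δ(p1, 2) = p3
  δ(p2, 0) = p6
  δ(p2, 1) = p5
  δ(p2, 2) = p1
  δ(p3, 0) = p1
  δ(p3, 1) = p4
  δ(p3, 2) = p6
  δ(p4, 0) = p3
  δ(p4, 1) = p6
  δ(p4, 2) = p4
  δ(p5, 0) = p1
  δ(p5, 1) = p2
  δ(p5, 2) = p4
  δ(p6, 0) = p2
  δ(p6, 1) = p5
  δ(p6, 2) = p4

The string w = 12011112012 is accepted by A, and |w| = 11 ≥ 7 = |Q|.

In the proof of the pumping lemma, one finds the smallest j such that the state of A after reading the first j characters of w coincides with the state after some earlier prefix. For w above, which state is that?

Run of A on w = 1 2 0 1 1 1 1 2 0 1 2:
  step 0: p0  (start)
  step 1: p4  (read 1: p0→p4)
  step 2: p4  (read 2: p4→p4)   ← first repeat (p4 seen earlier)
  step 3: p3  (read 0: p4→p3)
  step 4: p4  (read 1: p3→p4)
  step 5: p6  (read 1: p4→p6)
  step 6: p5  (read 1: p6→p5)
  step 7: p2  (read 1: p5→p2)
  step 8: p1  (read 2: p2→p1)
  step 9: p5  (read 0: p1→p5)
  step 10: p2  (read 1: p5→p2)
  step 11: p1  (read 2: p2→p1)

The earliest repeat is at step j = 2: A is in p4, which it already visited at step i = 1.
Since A has 7 states, any run of length ≥ 7 visits 7+1 states, so by pigeonhole some state repeats within the first 7 steps — that repeat gives the pumpable loop.

p4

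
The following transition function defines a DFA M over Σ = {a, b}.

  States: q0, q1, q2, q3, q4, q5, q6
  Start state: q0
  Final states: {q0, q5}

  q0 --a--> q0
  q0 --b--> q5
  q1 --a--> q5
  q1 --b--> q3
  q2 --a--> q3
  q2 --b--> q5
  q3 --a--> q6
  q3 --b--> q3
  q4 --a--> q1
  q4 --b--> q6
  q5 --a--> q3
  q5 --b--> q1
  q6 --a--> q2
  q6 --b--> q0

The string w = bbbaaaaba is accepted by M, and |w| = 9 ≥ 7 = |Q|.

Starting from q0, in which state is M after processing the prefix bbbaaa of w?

q3

Run of M on the first 6 characters of w = b b b a a a:
  step 0: q0  (start)
  step 1: q5  (read b: q0→q5)
  step 2: q1  (read b: q5→q1)
  step 3: q3  (read b: q1→q3)
  step 4: q6  (read a: q3→q6)
  step 5: q2  (read a: q6→q2)
  step 6: q3  (read a: q2→q3)

After reading 6 characters, M is in state q3.
(This kind of state-tracing is the core of the pumping-lemma construction: with 7 states, pigeonhole forces a repeat within the first 7 steps.)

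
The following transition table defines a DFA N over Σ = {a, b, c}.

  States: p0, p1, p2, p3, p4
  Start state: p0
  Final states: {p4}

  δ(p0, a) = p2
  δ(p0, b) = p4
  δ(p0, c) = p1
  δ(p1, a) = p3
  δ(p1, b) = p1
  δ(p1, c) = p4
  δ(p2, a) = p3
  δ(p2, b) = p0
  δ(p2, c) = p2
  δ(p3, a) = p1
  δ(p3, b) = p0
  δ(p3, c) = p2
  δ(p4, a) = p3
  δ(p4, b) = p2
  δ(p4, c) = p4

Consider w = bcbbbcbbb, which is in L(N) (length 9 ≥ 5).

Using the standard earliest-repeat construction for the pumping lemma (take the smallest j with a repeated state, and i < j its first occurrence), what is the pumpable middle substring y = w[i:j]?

Run of N on w = b c b b b c b b b:
  step 0: p0  (start)
  step 1: p4  (read b: p0→p4)
  step 2: p4  (read c: p4→p4)   ← first repeat (p4 seen earlier)
  step 3: p2  (read b: p4→p2)
  step 4: p0  (read b: p2→p0)
  step 5: p4  (read b: p0→p4)
  step 6: p4  (read c: p4→p4)
  step 7: p2  (read b: p4→p2)
  step 8: p0  (read b: p2→p0)
  step 9: p4  (read b: p0→p4)

So i = 1, j = 2, giving x = w[0:1] = b, y = w[1:2] = c, z = w[2:9] = bbbcbbb.
Check: |xy| = 2 ≤ 5 and |y| = 1 ≥ 1. Reading y takes N from p4 back to p4, so every xyⁱz is accepted.

c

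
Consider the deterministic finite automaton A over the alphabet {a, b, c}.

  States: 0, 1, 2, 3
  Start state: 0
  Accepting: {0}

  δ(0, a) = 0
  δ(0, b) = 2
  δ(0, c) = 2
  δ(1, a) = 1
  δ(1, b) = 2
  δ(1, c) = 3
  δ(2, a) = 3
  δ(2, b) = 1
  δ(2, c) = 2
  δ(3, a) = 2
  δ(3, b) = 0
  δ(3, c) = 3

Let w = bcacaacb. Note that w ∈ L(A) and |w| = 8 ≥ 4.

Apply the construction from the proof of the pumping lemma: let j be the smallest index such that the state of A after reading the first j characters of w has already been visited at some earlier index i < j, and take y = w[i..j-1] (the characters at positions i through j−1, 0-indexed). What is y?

Run of A on w = b c a c a a c b:
  step 0: 0  (start)
  step 1: 2  (read b: 0→2)
  step 2: 2  (read c: 2→2)   ← first repeat (2 seen earlier)
  step 3: 3  (read a: 2→3)
  step 4: 3  (read c: 3→3)
  step 5: 2  (read a: 3→2)
  step 6: 3  (read a: 2→3)
  step 7: 3  (read c: 3→3)
  step 8: 0  (read b: 3→0)

So i = 1, j = 2, giving x = w[0:1] = b, y = w[1:2] = c, z = w[2:8] = acaacb.
Check: |xy| = 2 ≤ 4 and |y| = 1 ≥ 1. Reading y takes A from 2 back to 2, so every xyⁱz is accepted.

c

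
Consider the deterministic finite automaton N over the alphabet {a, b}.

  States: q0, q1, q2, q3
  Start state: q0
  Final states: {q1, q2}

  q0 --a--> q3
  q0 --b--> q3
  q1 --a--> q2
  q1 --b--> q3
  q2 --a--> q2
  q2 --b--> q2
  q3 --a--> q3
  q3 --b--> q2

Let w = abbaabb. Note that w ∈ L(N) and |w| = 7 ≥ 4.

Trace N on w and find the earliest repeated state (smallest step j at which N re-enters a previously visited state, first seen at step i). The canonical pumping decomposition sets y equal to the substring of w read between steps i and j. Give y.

State sequence: q0 -a-> q3 -b-> q2 -b-> q2 -a-> q2 -a-> q2 -b-> q2 -b-> q2
First repeat at step 3: q2 was already visited.

So i = 2, j = 3, giving x = w[0:2] = ab, y = w[2:3] = b, z = w[3:7] = aabb.
Check: |xy| = 3 ≤ 4 and |y| = 1 ≥ 1. Reading y takes N from q2 back to q2, so every xyⁱz is accepted.

b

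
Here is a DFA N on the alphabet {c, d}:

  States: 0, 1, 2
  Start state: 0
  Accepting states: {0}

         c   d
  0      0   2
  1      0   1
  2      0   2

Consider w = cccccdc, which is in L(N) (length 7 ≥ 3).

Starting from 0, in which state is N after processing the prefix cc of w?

0

Run of N on the first 2 characters of w = c c:
  step 0: 0  (start)
  step 1: 0  (read c: 0→0)
  step 2: 0  (read c: 0→0)

After reading 2 characters, N is in state 0.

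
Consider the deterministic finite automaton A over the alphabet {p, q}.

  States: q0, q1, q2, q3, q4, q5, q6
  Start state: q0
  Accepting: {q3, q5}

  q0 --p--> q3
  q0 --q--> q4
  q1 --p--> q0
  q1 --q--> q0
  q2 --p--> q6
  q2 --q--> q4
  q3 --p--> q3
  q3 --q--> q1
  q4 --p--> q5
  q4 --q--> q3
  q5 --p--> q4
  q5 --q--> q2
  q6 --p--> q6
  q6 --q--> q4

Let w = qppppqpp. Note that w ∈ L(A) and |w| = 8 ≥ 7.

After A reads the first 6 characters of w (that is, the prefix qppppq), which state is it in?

q3

Run of A on the first 6 characters of w = q p p p p q:
  step 0: q0  (start)
  step 1: q4  (read q: q0→q4)
  step 2: q5  (read p: q4→q5)
  step 3: q4  (read p: q5→q4)
  step 4: q5  (read p: q4→q5)
  step 5: q4  (read p: q5→q4)
  step 6: q3  (read q: q4→q3)

After reading 6 characters, A is in state q3.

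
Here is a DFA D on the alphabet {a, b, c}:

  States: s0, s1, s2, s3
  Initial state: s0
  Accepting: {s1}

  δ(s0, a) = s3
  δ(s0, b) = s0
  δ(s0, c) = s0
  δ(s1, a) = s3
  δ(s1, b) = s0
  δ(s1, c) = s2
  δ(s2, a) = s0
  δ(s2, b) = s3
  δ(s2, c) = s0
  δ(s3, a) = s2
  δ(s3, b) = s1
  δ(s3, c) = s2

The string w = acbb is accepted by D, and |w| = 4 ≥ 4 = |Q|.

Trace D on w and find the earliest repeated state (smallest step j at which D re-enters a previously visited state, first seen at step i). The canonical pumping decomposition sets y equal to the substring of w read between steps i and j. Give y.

State sequence: s0 -a-> s3 -c-> s2 -b-> s3 -b-> s1
First repeat at step 3: s3 was already visited.

So i = 1, j = 3, giving x = w[0:1] = a, y = w[1:3] = cb, z = w[3:4] = b.
Check: |xy| = 3 ≤ 4 and |y| = 2 ≥ 1. Reading y takes D from s3 back to s3, so every xyⁱz is accepted.
Since D has 4 states, any run of length ≥ 4 visits 4+1 states, so by pigeonhole some state repeats within the first 4 steps — that repeat gives the pumpable loop.

cb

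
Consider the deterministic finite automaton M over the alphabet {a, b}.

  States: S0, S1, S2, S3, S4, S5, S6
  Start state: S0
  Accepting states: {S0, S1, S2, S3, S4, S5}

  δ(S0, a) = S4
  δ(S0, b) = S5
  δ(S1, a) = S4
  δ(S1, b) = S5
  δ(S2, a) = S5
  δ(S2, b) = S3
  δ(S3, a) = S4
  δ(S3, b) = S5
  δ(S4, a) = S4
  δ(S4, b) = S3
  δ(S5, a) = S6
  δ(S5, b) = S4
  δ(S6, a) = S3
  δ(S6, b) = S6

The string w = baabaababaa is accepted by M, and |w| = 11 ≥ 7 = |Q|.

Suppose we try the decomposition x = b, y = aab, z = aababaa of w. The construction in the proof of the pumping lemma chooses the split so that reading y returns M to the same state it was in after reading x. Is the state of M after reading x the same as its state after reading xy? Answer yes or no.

Run of M on the first 4 characters of w = b a a b:
  step 0: S0  (start)
  step 1: S5  (read b: S0→S5)
  step 2: S6  (read a: S5→S6)
  step 3: S3  (read a: S6→S3)
  step 4: S5  (read b: S3→S5)

After x (step 1): S5. After xy (step 4): S5.
They match, so y = aab drives M around a cycle from S5 back to itself; pumping y any number of times keeps M in S5 before reading z, and xyⁱz ∈ L(M) for every i ≥ 0.

yes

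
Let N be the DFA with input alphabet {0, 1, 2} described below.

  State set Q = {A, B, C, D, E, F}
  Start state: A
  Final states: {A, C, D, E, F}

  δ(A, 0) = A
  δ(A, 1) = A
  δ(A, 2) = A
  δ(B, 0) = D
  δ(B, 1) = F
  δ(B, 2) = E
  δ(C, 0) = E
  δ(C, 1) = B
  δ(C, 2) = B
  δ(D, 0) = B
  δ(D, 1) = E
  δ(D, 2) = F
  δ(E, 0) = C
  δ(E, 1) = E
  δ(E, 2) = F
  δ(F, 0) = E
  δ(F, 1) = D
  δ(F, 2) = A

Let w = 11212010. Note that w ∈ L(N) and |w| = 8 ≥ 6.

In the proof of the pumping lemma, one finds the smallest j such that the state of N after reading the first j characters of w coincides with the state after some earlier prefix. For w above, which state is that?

A

State sequence: A -1-> A -1-> A -2-> A -1-> A -2-> A -0-> A -1-> A -0-> A
First repeat at step 1: A was already visited.

The earliest repeat is at step j = 1: N is in A, which it already visited at step i = 0.
Since N has 6 states, any run of length ≥ 6 visits 6+1 states, so by pigeonhole some state repeats within the first 6 steps — that repeat gives the pumpable loop.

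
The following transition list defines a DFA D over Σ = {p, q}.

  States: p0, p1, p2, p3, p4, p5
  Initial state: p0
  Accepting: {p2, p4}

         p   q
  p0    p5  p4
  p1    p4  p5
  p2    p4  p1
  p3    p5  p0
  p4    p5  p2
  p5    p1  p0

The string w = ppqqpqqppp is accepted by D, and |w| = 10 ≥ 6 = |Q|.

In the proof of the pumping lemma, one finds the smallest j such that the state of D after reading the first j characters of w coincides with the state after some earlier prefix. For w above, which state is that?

p5

State sequence: p0 -p-> p5 -p-> p1 -q-> p5 -q-> p0 -p-> p5 -q-> p0 -q-> p4 -p-> p5 -p-> p1 -p-> p4
First repeat at step 3: p5 was already visited.

The earliest repeat is at step j = 3: D is in p5, which it already visited at step i = 1.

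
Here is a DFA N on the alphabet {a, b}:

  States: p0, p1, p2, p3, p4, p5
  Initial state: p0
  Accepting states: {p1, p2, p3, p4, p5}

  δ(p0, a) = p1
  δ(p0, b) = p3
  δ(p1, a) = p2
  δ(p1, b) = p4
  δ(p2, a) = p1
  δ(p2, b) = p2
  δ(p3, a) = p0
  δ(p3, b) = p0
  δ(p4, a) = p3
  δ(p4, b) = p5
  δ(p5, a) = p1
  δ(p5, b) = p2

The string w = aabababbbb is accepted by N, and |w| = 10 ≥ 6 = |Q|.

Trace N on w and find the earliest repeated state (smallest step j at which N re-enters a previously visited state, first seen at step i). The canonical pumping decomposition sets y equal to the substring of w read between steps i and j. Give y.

b

State sequence: p0 -a-> p1 -a-> p2 -b-> p2 -a-> p1 -b-> p4 -a-> p3 -b-> p0 -b-> p3 -b-> p0 -b-> p3
First repeat at step 3: p2 was already visited.

So i = 2, j = 3, giving x = w[0:2] = aa, y = w[2:3] = b, z = w[3:10] = ababbbb.
Check: |xy| = 3 ≤ 6 and |y| = 1 ≥ 1. Reading y takes N from p2 back to p2, so every xyⁱz is accepted.
Since N has 6 states, any run of length ≥ 6 visits 6+1 states, so by pigeonhole some state repeats within the first 6 steps — that repeat gives the pumpable loop.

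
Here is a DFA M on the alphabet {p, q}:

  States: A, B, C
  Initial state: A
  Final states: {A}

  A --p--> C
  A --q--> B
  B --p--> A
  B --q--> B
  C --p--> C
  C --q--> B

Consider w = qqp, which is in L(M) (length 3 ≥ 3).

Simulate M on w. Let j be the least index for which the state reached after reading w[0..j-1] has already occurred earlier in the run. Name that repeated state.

Run of M on w = q q p:
  step 0: A  (start)
  step 1: B  (read q: A→B)
  step 2: B  (read q: B→B)   ← first repeat (B seen earlier)
  step 3: A  (read p: B→A)

The earliest repeat is at step j = 2: M is in B, which it already visited at step i = 1.
With |Q| = 3, pigeonhole forces a state repeat no later than step 3; the substring read between the first and second visits to that state can be pumped.

B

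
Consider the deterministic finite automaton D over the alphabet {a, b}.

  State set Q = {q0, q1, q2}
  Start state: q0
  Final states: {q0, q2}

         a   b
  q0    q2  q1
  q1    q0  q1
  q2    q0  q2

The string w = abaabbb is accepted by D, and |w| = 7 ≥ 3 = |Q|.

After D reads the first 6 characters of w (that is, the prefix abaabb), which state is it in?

q2

Run of D on the first 6 characters of w = a b a a b b:
  step 0: q0  (start)
  step 1: q2  (read a: q0→q2)
  step 2: q2  (read b: q2→q2)
  step 3: q0  (read a: q2→q0)
  step 4: q2  (read a: q0→q2)
  step 5: q2  (read b: q2→q2)
  step 6: q2  (read b: q2→q2)

After reading 6 characters, D is in state q2.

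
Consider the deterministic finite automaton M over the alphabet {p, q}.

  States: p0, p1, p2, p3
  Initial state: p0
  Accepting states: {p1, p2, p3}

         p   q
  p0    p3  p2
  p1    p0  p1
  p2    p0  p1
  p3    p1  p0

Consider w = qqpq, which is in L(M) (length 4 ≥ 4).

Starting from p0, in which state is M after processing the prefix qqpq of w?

Run of M on the first 4 characters of w = q q p q:
  step 0: p0  (start)
  step 1: p2  (read q: p0→p2)
  step 2: p1  (read q: p2→p1)
  step 3: p0  (read p: p1→p0)
  step 4: p2  (read q: p0→p2)

After reading 4 characters, M is in state p2.

p2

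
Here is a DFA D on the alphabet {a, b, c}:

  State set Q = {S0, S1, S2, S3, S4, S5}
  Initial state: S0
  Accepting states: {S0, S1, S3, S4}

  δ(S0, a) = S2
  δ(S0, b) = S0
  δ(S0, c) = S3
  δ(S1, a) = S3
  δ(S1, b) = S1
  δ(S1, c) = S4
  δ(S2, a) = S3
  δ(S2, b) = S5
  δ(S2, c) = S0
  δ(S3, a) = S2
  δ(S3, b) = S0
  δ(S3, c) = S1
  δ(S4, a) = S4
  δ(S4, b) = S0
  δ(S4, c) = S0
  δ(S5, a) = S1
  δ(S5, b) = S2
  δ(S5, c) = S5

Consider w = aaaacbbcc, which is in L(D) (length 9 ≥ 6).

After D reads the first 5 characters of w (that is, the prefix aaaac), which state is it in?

Run of D on the first 5 characters of w = a a a a c:
  step 0: S0  (start)
  step 1: S2  (read a: S0→S2)
  step 2: S3  (read a: S2→S3)
  step 3: S2  (read a: S3→S2)
  step 4: S3  (read a: S2→S3)
  step 5: S1  (read c: S3→S1)

After reading 5 characters, D is in state S1.
(This kind of state-tracing is the core of the pumping-lemma construction: with 6 states, pigeonhole forces a repeat within the first 6 steps.)

S1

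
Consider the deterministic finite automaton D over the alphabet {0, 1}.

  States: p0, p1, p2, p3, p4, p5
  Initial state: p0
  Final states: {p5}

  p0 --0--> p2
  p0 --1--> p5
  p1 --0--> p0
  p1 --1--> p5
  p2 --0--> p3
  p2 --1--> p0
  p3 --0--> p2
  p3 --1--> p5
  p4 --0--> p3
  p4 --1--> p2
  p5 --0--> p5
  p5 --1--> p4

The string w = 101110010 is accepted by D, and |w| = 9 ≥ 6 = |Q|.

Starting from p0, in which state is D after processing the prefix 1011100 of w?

p3

Run of D on the first 7 characters of w = 1 0 1 1 1 0 0:
  step 0: p0  (start)
  step 1: p5  (read 1: p0→p5)
  step 2: p5  (read 0: p5→p5)
  step 3: p4  (read 1: p5→p4)
  step 4: p2  (read 1: p4→p2)
  step 5: p0  (read 1: p2→p0)
  step 6: p2  (read 0: p0→p2)
  step 7: p3  (read 0: p2→p3)

After reading 7 characters, D is in state p3.
(This kind of state-tracing is the core of the pumping-lemma construction: with 6 states, pigeonhole forces a repeat within the first 6 steps.)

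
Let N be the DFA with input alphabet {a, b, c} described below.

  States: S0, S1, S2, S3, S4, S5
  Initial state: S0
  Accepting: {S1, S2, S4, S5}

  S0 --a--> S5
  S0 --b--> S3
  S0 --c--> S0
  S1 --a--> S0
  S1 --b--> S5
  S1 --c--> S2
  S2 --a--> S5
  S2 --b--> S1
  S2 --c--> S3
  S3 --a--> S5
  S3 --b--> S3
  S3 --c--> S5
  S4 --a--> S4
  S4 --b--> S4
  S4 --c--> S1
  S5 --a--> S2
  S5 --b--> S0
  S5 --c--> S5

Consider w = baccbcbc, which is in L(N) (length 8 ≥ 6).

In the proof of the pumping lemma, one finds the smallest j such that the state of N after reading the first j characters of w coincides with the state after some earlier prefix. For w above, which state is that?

S5

Run of N on w = b a c c b c b c:
  step 0: S0  (start)
  step 1: S3  (read b: S0→S3)
  step 2: S5  (read a: S3→S5)
  step 3: S5  (read c: S5→S5)   ← first repeat (S5 seen earlier)
  step 4: S5  (read c: S5→S5)
  step 5: S0  (read b: S5→S0)
  step 6: S0  (read c: S0→S0)
  step 7: S3  (read b: S0→S3)
  step 8: S5  (read c: S3→S5)

The earliest repeat is at step j = 3: N is in S5, which it already visited at step i = 2.
With |Q| = 6, pigeonhole forces a state repeat no later than step 6; the substring read between the first and second visits to that state can be pumped.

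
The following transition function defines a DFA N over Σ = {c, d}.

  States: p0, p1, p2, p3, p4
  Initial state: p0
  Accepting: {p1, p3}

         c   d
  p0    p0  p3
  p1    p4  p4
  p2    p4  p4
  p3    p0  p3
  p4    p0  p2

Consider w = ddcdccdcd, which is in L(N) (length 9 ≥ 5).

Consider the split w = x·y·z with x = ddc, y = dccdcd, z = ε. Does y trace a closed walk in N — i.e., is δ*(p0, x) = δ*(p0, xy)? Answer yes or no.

State sequence: p0 -d-> p3 -d-> p3 -c-> p0 -d-> p3 -c-> p0 -c-> p0 -d-> p3 -c-> p0 -d-> p3

After x (step 3): p0. After xy (step 9): p3.
They differ (p0 ≠ p3), so y is not a cycle from the state after x; this split is not the one the pumping-lemma construction produces, and pumping y need not keep the string in L(N).

no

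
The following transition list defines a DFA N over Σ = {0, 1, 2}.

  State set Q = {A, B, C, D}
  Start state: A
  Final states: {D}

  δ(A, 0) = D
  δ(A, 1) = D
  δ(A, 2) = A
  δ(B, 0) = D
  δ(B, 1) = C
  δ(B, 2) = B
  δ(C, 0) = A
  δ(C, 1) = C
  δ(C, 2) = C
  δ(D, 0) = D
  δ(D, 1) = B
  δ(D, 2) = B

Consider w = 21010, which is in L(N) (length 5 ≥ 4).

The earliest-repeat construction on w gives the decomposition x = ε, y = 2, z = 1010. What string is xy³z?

2221010

xy^3z = ε·2·2·2·1010 = 2221010.
Reading y = 2 takes N from A back to A, so after x·y·y·y the machine is still in A, and z then leads to the accepting state D. Hence 2221010 ∈ L(N).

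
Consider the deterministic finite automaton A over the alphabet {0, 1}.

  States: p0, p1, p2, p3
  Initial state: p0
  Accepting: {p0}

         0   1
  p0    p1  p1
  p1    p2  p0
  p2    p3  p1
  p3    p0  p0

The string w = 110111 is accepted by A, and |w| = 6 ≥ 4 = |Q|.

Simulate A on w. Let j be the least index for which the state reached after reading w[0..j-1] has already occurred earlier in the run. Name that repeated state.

p0

State sequence: p0 -1-> p1 -1-> p0 -0-> p1 -1-> p0 -1-> p1 -1-> p0
First repeat at step 2: p0 was already visited.

The earliest repeat is at step j = 2: A is in p0, which it already visited at step i = 0.
Since A has 4 states, any run of length ≥ 4 visits 4+1 states, so by pigeonhole some state repeats within the first 4 steps — that repeat gives the pumpable loop.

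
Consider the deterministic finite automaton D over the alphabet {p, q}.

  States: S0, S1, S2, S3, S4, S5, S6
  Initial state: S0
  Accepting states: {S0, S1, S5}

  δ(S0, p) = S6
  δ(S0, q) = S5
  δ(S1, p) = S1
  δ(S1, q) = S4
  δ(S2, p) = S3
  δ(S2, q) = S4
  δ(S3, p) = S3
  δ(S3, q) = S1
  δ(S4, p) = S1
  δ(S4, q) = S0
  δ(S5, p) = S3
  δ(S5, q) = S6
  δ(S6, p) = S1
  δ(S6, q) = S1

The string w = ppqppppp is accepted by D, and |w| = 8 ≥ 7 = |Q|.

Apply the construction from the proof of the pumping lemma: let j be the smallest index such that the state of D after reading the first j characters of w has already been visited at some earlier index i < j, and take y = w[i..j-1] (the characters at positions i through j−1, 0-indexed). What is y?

qp

State sequence: S0 -p-> S6 -p-> S1 -q-> S4 -p-> S1 -p-> S1 -p-> S1 -p-> S1 -p-> S1
First repeat at step 4: S1 was already visited.

So i = 2, j = 4, giving x = w[0:2] = pp, y = w[2:4] = qp, z = w[4:8] = pppp.
Check: |xy| = 4 ≤ 7 and |y| = 2 ≥ 1. Reading y takes D from S1 back to S1, so every xyⁱz is accepted.
With |Q| = 7, pigeonhole forces a state repeat no later than step 7; the substring read between the first and second visits to that state can be pumped.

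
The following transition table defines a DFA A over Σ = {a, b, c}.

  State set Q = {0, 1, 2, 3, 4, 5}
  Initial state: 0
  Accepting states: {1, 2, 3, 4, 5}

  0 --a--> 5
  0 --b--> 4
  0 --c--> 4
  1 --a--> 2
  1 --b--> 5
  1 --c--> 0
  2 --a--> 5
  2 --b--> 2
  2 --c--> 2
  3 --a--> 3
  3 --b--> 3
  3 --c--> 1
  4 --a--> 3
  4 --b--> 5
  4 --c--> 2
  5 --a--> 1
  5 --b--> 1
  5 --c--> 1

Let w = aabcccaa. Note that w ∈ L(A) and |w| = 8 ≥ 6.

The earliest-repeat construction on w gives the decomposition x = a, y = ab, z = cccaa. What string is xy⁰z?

xy⁰z = xz = a·cccaa = acccaa.
Reading y = ab takes A from 5 back to 5, so after x the machine is still in 5, and z then leads to the accepting state 3. Hence acccaa ∈ L(A).

acccaa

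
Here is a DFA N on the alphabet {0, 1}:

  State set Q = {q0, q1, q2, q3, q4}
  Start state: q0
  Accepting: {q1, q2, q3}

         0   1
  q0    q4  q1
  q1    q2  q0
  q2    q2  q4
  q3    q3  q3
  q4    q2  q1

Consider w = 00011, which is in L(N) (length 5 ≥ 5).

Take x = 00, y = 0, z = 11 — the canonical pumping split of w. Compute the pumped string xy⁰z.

xy⁰z = xz = 00·11 = 0011.
Reading y = 0 takes N from q2 back to q2, so after x the machine is still in q2, and z then leads to the accepting state q1. Hence 0011 ∈ L(N).

0011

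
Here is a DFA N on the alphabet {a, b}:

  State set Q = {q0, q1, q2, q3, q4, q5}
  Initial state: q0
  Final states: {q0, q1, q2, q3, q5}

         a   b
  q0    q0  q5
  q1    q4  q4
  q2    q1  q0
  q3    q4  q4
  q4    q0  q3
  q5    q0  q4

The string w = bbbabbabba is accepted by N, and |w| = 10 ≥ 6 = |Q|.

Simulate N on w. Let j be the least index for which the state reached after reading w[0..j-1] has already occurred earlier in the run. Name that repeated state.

State sequence: q0 -b-> q5 -b-> q4 -b-> q3 -a-> q4 -b-> q3 -b-> q4 -a-> q0 -b-> q5 -b-> q4 -a-> q0
First repeat at step 4: q4 was already visited.

The earliest repeat is at step j = 4: N is in q4, which it already visited at step i = 2.
Pumping length from the standard proof: p = 6 (the number of states). The repeated state found above gives |xy| = j ≤ 6 and |y| = j − i ≥ 1.

q4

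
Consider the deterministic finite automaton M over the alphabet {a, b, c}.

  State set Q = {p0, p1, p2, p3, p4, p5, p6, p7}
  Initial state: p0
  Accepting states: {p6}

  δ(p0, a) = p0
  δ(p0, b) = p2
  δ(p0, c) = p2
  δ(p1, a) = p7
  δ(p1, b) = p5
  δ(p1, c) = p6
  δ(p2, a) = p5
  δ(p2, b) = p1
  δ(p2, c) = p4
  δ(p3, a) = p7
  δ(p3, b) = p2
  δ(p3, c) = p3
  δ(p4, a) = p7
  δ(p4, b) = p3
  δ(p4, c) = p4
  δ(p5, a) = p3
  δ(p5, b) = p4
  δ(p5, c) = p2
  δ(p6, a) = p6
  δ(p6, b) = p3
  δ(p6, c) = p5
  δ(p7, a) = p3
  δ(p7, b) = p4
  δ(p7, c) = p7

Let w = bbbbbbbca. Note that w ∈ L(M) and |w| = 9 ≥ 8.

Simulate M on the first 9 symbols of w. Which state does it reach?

p6

State sequence: p0 -b-> p2 -b-> p1 -b-> p5 -b-> p4 -b-> p3 -b-> p2 -b-> p1 -c-> p6 -a-> p6

After reading 9 characters, M is in state p6.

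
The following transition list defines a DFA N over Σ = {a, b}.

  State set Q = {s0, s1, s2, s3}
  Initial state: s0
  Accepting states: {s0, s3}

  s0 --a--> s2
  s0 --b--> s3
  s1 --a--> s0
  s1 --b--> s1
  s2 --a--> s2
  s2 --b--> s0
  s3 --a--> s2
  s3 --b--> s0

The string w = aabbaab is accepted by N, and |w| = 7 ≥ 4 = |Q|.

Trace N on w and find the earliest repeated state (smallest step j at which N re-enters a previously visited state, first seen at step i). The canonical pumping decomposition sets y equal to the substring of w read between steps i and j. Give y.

Run of N on w = a a b b a a b:
  step 0: s0  (start)
  step 1: s2  (read a: s0→s2)
  step 2: s2  (read a: s2→s2)   ← first repeat (s2 seen earlier)
  step 3: s0  (read b: s2→s0)
  step 4: s3  (read b: s0→s3)
  step 5: s2  (read a: s3→s2)
  step 6: s2  (read a: s2→s2)
  step 7: s0  (read b: s2→s0)

So i = 1, j = 2, giving x = w[0:1] = a, y = w[1:2] = a, z = w[2:7] = bbaab.
Check: |xy| = 2 ≤ 4 and |y| = 1 ≥ 1. Reading y takes N from s2 back to s2, so every xyⁱz is accepted.
The DFA has 4 states, so the proof of the pumping lemma guarantees a repeated state among the first 4+1 visited; the segment between the two visits is the pumpable y.

a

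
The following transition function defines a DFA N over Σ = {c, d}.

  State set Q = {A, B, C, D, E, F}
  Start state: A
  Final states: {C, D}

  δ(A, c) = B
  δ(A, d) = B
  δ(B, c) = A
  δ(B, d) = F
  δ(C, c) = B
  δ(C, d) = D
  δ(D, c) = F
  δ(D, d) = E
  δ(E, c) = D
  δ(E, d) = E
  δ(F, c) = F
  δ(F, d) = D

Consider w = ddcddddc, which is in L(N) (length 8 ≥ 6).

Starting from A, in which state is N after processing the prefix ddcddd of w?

E

State sequence: A -d-> B -d-> F -c-> F -d-> D -d-> E -d-> E

After reading 6 characters, N is in state E.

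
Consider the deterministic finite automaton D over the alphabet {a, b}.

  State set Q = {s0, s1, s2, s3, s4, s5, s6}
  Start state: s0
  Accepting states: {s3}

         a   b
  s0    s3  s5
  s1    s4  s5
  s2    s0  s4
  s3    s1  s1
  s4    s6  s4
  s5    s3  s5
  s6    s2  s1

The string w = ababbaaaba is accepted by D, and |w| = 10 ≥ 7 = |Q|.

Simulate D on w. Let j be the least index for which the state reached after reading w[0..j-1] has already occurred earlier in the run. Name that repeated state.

State sequence: s0 -a-> s3 -b-> s1 -a-> s4 -b-> s4 -b-> s4 -a-> s6 -a-> s2 -a-> s0 -b-> s5 -a-> s3
First repeat at step 4: s4 was already visited.

The earliest repeat is at step j = 4: D is in s4, which it already visited at step i = 3.
Pumping length from the standard proof: p = 7 (the number of states). The repeated state found above gives |xy| = j ≤ 7 and |y| = j − i ≥ 1.

s4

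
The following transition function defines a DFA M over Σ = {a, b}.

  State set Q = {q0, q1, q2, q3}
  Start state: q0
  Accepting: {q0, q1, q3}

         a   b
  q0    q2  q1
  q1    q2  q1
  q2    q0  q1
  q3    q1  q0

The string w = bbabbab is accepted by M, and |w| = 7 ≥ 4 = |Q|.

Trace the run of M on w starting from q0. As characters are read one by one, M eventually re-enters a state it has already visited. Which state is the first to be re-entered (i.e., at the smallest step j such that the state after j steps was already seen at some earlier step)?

State sequence: q0 -b-> q1 -b-> q1 -a-> q2 -b-> q1 -b-> q1 -a-> q2 -b-> q1
First repeat at step 2: q1 was already visited.

The earliest repeat is at step j = 2: M is in q1, which it already visited at step i = 1.

q1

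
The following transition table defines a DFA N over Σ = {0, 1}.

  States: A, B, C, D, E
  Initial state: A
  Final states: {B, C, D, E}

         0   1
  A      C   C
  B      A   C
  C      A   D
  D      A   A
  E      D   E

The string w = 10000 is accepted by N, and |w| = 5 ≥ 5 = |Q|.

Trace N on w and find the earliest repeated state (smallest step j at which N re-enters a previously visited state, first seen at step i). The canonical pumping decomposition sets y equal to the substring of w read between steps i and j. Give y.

Run of N on w = 1 0 0 0 0:
  step 0: A  (start)
  step 1: C  (read 1: A→C)
  step 2: A  (read 0: C→A)   ← first repeat (A seen earlier)
  step 3: C  (read 0: A→C)
  step 4: A  (read 0: C→A)
  step 5: C  (read 0: A→C)

So i = 0, j = 2, giving x = w[0:0] = ε, y = w[0:2] = 10, z = w[2:5] = 000.
Check: |xy| = 2 ≤ 5 and |y| = 2 ≥ 1. Reading y takes N from A back to A, so every xyⁱz is accepted.
The DFA has 5 states, so the proof of the pumping lemma guarantees a repeated state among the first 5+1 visited; the segment between the two visits is the pumpable y.

10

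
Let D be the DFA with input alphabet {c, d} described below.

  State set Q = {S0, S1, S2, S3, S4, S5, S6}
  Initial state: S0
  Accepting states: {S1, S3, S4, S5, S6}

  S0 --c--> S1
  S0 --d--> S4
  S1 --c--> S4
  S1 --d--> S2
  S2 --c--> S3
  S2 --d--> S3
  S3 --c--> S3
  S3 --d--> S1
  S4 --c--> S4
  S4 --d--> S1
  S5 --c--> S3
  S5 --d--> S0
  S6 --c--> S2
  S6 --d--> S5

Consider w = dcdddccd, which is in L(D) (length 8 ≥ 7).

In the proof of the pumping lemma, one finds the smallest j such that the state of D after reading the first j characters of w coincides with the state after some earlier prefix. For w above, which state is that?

State sequence: S0 -d-> S4 -c-> S4 -d-> S1 -d-> S2 -d-> S3 -c-> S3 -c-> S3 -d-> S1
First repeat at step 2: S4 was already visited.

The earliest repeat is at step j = 2: D is in S4, which it already visited at step i = 1.

S4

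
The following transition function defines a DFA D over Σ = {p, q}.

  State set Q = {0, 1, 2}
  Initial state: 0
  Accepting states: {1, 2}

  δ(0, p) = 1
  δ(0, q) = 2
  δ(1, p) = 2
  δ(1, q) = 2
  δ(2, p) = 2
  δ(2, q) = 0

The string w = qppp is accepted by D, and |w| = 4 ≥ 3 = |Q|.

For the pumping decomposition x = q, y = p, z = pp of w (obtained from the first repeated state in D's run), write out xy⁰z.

qpp

xy⁰z = xz = q·pp = qpp.
Reading y = p takes D from 2 back to 2, so after x the machine is still in 2, and z then leads to the accepting state 2. Hence qpp ∈ L(D).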